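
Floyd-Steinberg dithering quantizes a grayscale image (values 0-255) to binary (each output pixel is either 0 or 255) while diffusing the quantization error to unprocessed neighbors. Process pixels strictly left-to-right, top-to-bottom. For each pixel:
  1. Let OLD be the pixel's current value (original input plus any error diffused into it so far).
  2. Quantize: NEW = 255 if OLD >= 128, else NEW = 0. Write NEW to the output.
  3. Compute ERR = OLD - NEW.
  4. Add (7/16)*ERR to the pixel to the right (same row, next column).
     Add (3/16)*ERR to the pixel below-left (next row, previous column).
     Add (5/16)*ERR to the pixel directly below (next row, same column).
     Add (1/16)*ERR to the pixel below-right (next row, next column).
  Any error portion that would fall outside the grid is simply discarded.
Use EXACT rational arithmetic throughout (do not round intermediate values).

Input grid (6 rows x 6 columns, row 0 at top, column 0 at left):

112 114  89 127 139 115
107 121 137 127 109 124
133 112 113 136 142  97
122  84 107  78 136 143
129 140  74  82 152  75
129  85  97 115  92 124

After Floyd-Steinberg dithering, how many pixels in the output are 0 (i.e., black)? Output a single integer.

Answer: 20

Derivation:
(0,0): OLD=112 → NEW=0, ERR=112
(0,1): OLD=163 → NEW=255, ERR=-92
(0,2): OLD=195/4 → NEW=0, ERR=195/4
(0,3): OLD=9493/64 → NEW=255, ERR=-6827/64
(0,4): OLD=94547/1024 → NEW=0, ERR=94547/1024
(0,5): OLD=2545989/16384 → NEW=255, ERR=-1631931/16384
(1,0): OLD=499/4 → NEW=0, ERR=499/4
(1,1): OLD=5215/32 → NEW=255, ERR=-2945/32
(1,2): OLD=88289/1024 → NEW=0, ERR=88289/1024
(1,3): OLD=155387/1024 → NEW=255, ERR=-105733/1024
(1,4): OLD=17651855/262144 → NEW=0, ERR=17651855/262144
(1,5): OLD=537306233/4194304 → NEW=255, ERR=-532241287/4194304
(2,0): OLD=79221/512 → NEW=255, ERR=-51339/512
(2,1): OLD=1037673/16384 → NEW=0, ERR=1037673/16384
(2,2): OLD=37366079/262144 → NEW=255, ERR=-29480641/262144
(2,3): OLD=152140083/2097152 → NEW=0, ERR=152140083/2097152
(2,4): OLD=11041762021/67108864 → NEW=255, ERR=-6070998299/67108864
(2,5): OLD=23595540755/1073741824 → NEW=0, ERR=23595540755/1073741824
(3,0): OLD=26880347/262144 → NEW=0, ERR=26880347/262144
(3,1): OLD=254385157/2097152 → NEW=0, ERR=254385157/2097152
(3,2): OLD=1195259269/8388608 → NEW=255, ERR=-943835771/8388608
(3,3): OLD=29479433383/1073741824 → NEW=0, ERR=29479433383/1073741824
(3,4): OLD=1102910361773/8589934592 → NEW=255, ERR=-1087522959187/8589934592
(3,5): OLD=12207843480115/137438953472 → NEW=0, ERR=12207843480115/137438953472
(4,0): OLD=6166891079/33554432 → NEW=255, ERR=-2389489081/33554432
(4,1): OLD=70900971837/536870912 → NEW=255, ERR=-66001110723/536870912
(4,2): OLD=-38076623413/17179869184 → NEW=0, ERR=-38076623413/17179869184
(4,3): OLD=16173693262027/274877906944 → NEW=0, ERR=16173693262027/274877906944
(4,4): OLD=688509044878815/4398046511104 → NEW=255, ERR=-432992815452705/4398046511104
(4,5): OLD=3643149306870521/70368744177664 → NEW=0, ERR=3643149306870521/70368744177664
(5,0): OLD=718939103719/8589934592 → NEW=0, ERR=718939103719/8589934592
(5,1): OLD=21531943546915/274877906944 → NEW=0, ERR=21531943546915/274877906944
(5,2): OLD=294508248814179/2199023255552 → NEW=255, ERR=-266242681351581/2199023255552
(5,3): OLD=4350177440519543/70368744177664 → NEW=0, ERR=4350177440519543/70368744177664
(5,4): OLD=28616130418158071/281474976710656 → NEW=0, ERR=28616130418158071/281474976710656
(5,5): OLD=803910712669485301/4503599627370496 → NEW=255, ERR=-344507192309991179/4503599627370496
Output grid:
  Row 0: .#.#.#  (3 black, running=3)
  Row 1: .#.#.#  (3 black, running=6)
  Row 2: #.#.#.  (3 black, running=9)
  Row 3: ..#.#.  (4 black, running=13)
  Row 4: ##..#.  (3 black, running=16)
  Row 5: ..#..#  (4 black, running=20)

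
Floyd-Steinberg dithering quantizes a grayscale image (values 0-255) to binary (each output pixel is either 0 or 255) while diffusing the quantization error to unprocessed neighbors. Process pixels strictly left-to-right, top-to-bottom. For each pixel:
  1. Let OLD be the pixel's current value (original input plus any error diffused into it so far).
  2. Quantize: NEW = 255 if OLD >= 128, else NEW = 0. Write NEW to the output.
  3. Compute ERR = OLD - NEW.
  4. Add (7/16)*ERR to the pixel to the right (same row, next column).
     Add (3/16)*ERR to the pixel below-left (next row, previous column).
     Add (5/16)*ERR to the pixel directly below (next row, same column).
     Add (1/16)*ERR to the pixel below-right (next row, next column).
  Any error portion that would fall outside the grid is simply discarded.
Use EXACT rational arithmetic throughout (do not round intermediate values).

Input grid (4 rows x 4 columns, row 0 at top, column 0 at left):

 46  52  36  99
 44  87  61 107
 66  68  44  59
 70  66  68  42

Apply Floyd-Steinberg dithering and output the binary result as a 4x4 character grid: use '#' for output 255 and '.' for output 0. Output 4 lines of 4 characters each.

Answer: ...#
.#..
....
.#..

Derivation:
(0,0): OLD=46 → NEW=0, ERR=46
(0,1): OLD=577/8 → NEW=0, ERR=577/8
(0,2): OLD=8647/128 → NEW=0, ERR=8647/128
(0,3): OLD=263281/2048 → NEW=255, ERR=-258959/2048
(1,0): OLD=9203/128 → NEW=0, ERR=9203/128
(1,1): OLD=160293/1024 → NEW=255, ERR=-100827/1024
(1,2): OLD=649865/32768 → NEW=0, ERR=649865/32768
(1,3): OLD=42144783/524288 → NEW=0, ERR=42144783/524288
(2,0): OLD=1146983/16384 → NEW=0, ERR=1146983/16384
(2,1): OLD=39882589/524288 → NEW=0, ERR=39882589/524288
(2,2): OLD=96884625/1048576 → NEW=0, ERR=96884625/1048576
(2,3): OLD=2110291629/16777216 → NEW=0, ERR=2110291629/16777216
(3,0): OLD=890367607/8388608 → NEW=0, ERR=890367607/8388608
(3,1): OLD=21194036713/134217728 → NEW=255, ERR=-13031483927/134217728
(3,2): OLD=177671602455/2147483648 → NEW=0, ERR=177671602455/2147483648
(3,3): OLD=4235816583201/34359738368 → NEW=0, ERR=4235816583201/34359738368
Row 0: ...#
Row 1: .#..
Row 2: ....
Row 3: .#..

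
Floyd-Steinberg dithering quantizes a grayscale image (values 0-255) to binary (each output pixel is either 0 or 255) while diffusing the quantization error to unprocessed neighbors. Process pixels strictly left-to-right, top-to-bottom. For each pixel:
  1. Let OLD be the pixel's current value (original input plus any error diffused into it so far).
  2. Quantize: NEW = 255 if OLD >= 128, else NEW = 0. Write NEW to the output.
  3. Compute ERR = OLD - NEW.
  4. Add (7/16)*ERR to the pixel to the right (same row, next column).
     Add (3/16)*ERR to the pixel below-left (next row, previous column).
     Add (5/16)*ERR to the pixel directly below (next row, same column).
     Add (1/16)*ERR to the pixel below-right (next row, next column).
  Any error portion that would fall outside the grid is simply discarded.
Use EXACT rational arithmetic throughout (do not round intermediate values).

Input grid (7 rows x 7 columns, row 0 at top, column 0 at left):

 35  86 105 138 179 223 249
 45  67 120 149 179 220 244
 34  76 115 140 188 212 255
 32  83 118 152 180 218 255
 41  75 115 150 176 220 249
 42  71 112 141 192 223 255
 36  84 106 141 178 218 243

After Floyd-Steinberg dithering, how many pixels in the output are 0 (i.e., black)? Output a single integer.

(0,0): OLD=35 → NEW=0, ERR=35
(0,1): OLD=1621/16 → NEW=0, ERR=1621/16
(0,2): OLD=38227/256 → NEW=255, ERR=-27053/256
(0,3): OLD=375877/4096 → NEW=0, ERR=375877/4096
(0,4): OLD=14362083/65536 → NEW=255, ERR=-2349597/65536
(0,5): OLD=217385269/1048576 → NEW=255, ERR=-50001611/1048576
(0,6): OLD=3827515507/16777216 → NEW=255, ERR=-450674573/16777216
(1,0): OLD=19183/256 → NEW=0, ERR=19183/256
(1,1): OLD=233097/2048 → NEW=0, ERR=233097/2048
(1,2): OLD=10506045/65536 → NEW=255, ERR=-6205635/65536
(1,3): OLD=32223545/262144 → NEW=0, ERR=32223545/262144
(1,4): OLD=3663632843/16777216 → NEW=255, ERR=-614557237/16777216
(1,5): OLD=24400125115/134217728 → NEW=255, ERR=-9825395525/134217728
(1,6): OLD=430781052309/2147483648 → NEW=255, ERR=-116827277931/2147483648
(2,0): OLD=2580723/32768 → NEW=0, ERR=2580723/32768
(2,1): OLD=139411361/1048576 → NEW=255, ERR=-127975519/1048576
(2,2): OLD=1043128611/16777216 → NEW=0, ERR=1043128611/16777216
(2,3): OLD=25881042123/134217728 → NEW=255, ERR=-8344478517/134217728
(2,4): OLD=153877777595/1073741824 → NEW=255, ERR=-119926387525/1073741824
(2,5): OLD=4390118306537/34359738368 → NEW=0, ERR=4390118306537/34359738368
(2,6): OLD=159057077198319/549755813888 → NEW=255, ERR=18869344656879/549755813888
(3,0): OLD=565860035/16777216 → NEW=0, ERR=565860035/16777216
(3,1): OLD=10226918791/134217728 → NEW=0, ERR=10226918791/134217728
(3,2): OLD=162651172229/1073741824 → NEW=255, ERR=-111152992891/1073741824
(3,3): OLD=301617773395/4294967296 → NEW=0, ERR=301617773395/4294967296
(3,4): OLD=107692588225219/549755813888 → NEW=255, ERR=-32495144316221/549755813888
(3,5): OLD=1018248728354297/4398046511104 → NEW=255, ERR=-103253131977223/4398046511104
(3,6): OLD=18537966770975655/70368744177664 → NEW=255, ERR=593937005671335/70368744177664
(4,0): OLD=141361987341/2147483648 → NEW=0, ERR=141361987341/2147483648
(4,1): OLD=3790179919401/34359738368 → NEW=0, ERR=3790179919401/34359738368
(4,2): OLD=81825616942343/549755813888 → NEW=255, ERR=-58362115599097/549755813888
(4,3): OLD=474759376900733/4398046511104 → NEW=0, ERR=474759376900733/4398046511104
(4,4): OLD=7203753022474983/35184372088832 → NEW=255, ERR=-1768261860177177/35184372088832
(4,5): OLD=212304495449256679/1125899906842624 → NEW=255, ERR=-74799980795612441/1125899906842624
(4,6): OLD=3983067521959264641/18014398509481984 → NEW=255, ERR=-610604097958641279/18014398509481984
(5,0): OLD=45769242928779/549755813888 → NEW=0, ERR=45769242928779/549755813888
(5,1): OLD=554612010296153/4398046511104 → NEW=0, ERR=554612010296153/4398046511104
(5,2): OLD=5669259978196543/35184372088832 → NEW=255, ERR=-3302754904455617/35184372088832
(5,3): OLD=33103536599185627/281474976710656 → NEW=0, ERR=33103536599185627/281474976710656
(5,4): OLD=3999880099069140489/18014398509481984 → NEW=255, ERR=-593791520848765431/18014398509481984
(5,5): OLD=25698836202977363577/144115188075855872 → NEW=255, ERR=-11050536756365883783/144115188075855872
(5,6): OLD=476637648594746727671/2305843009213693952 → NEW=255, ERR=-111352318754745230089/2305843009213693952
(6,0): OLD=6027880538435523/70368744177664 → NEW=0, ERR=6027880538435523/70368744177664
(6,1): OLD=167181650435671327/1125899906842624 → NEW=255, ERR=-119922825809197793/1125899906842624
(6,2): OLD=1080848790453849725/18014398509481984 → NEW=0, ERR=1080848790453849725/18014398509481984
(6,3): OLD=27663585604340066211/144115188075855872 → NEW=255, ERR=-9085787355003181149/144115188075855872
(6,4): OLD=38360660473843753481/288230376151711744 → NEW=255, ERR=-35138085444842741239/288230376151711744
(6,5): OLD=4780942419784022627117/36893488147419103232 → NEW=255, ERR=-4626897057807848697043/36893488147419103232
(6,6): OLD=99316479602501247831147/590295810358705651712 → NEW=255, ERR=-51208952038968693355413/590295810358705651712
Output grid:
  Row 0: ..#.###  (3 black, running=3)
  Row 1: ..#.###  (3 black, running=6)
  Row 2: .#.##.#  (3 black, running=9)
  Row 3: ..#.###  (3 black, running=12)
  Row 4: ..#.###  (3 black, running=15)
  Row 5: ..#.###  (3 black, running=18)
  Row 6: .#.####  (2 black, running=20)

Answer: 20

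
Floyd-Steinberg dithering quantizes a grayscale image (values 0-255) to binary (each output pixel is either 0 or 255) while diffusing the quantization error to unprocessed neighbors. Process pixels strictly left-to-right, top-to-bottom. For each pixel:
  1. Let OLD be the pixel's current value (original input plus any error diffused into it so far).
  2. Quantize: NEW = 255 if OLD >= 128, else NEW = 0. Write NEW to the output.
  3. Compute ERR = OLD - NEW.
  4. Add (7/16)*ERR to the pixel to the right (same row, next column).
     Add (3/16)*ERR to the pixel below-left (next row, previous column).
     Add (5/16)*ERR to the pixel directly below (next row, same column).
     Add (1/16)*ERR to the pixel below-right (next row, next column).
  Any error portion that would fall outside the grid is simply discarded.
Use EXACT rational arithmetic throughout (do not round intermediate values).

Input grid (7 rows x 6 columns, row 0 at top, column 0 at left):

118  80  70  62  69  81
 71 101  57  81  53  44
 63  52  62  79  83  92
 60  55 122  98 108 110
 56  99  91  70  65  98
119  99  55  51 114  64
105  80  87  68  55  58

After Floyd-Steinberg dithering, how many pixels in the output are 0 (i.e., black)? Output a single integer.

Answer: 30

Derivation:
(0,0): OLD=118 → NEW=0, ERR=118
(0,1): OLD=1053/8 → NEW=255, ERR=-987/8
(0,2): OLD=2051/128 → NEW=0, ERR=2051/128
(0,3): OLD=141333/2048 → NEW=0, ERR=141333/2048
(0,4): OLD=3250323/32768 → NEW=0, ERR=3250323/32768
(0,5): OLD=65219589/524288 → NEW=0, ERR=65219589/524288
(1,0): OLD=10847/128 → NEW=0, ERR=10847/128
(1,1): OLD=112537/1024 → NEW=0, ERR=112537/1024
(1,2): OLD=3778701/32768 → NEW=0, ERR=3778701/32768
(1,3): OLD=22625225/131072 → NEW=255, ERR=-10798135/131072
(1,4): OLD=634114299/8388608 → NEW=0, ERR=634114299/8388608
(1,5): OLD=16394029933/134217728 → NEW=0, ERR=16394029933/134217728
(2,0): OLD=1803683/16384 → NEW=0, ERR=1803683/16384
(2,1): OLD=84633393/524288 → NEW=255, ERR=-49060047/524288
(2,2): OLD=407010771/8388608 → NEW=0, ERR=407010771/8388608
(2,3): OLD=6433281531/67108864 → NEW=0, ERR=6433281531/67108864
(2,4): OLD=357161027697/2147483648 → NEW=255, ERR=-190447302543/2147483648
(2,5): OLD=3301820467239/34359738368 → NEW=0, ERR=3301820467239/34359738368
(3,0): OLD=644725619/8388608 → NEW=0, ERR=644725619/8388608
(3,1): OLD=5057384311/67108864 → NEW=0, ERR=5057384311/67108864
(3,2): OLD=97849391061/536870912 → NEW=255, ERR=-39052691499/536870912
(3,3): OLD=2835956892799/34359738368 → NEW=0, ERR=2835956892799/34359738368
(3,4): OLD=38594421745823/274877906944 → NEW=255, ERR=-31499444524897/274877906944
(3,5): OLD=370984568511217/4398046511104 → NEW=0, ERR=370984568511217/4398046511104
(4,0): OLD=101090719837/1073741824 → NEW=0, ERR=101090719837/1073741824
(4,1): OLD=2661241563193/17179869184 → NEW=255, ERR=-1719625078727/17179869184
(4,2): OLD=24553418127579/549755813888 → NEW=0, ERR=24553418127579/549755813888
(4,3): OLD=785490366627175/8796093022208 → NEW=0, ERR=785490366627175/8796093022208
(4,4): OLD=12558370561126871/140737488355328 → NEW=0, ERR=12558370561126871/140737488355328
(4,5): OLD=351814791034089857/2251799813685248 → NEW=255, ERR=-222394161455648383/2251799813685248
(5,0): OLD=35638853277115/274877906944 → NEW=255, ERR=-34455012993605/274877906944
(5,1): OLD=238721717631083/8796093022208 → NEW=0, ERR=238721717631083/8796093022208
(5,2): OLD=6425955196370121/70368744177664 → NEW=0, ERR=6425955196370121/70368744177664
(5,3): OLD=311605179301344179/2251799813685248 → NEW=255, ERR=-262603773188394061/2251799813685248
(5,4): OLD=350953642777861907/4503599627370496 → NEW=0, ERR=350953642777861907/4503599627370496
(5,5): OLD=5246287761271997295/72057594037927936 → NEW=0, ERR=5246287761271997295/72057594037927936
(6,0): OLD=9980799351225889/140737488355328 → NEW=0, ERR=9980799351225889/140737488355328
(6,1): OLD=290022082489382669/2251799813685248 → NEW=255, ERR=-284186870000355571/2251799813685248
(6,2): OLD=361662880553742661/9007199254740992 → NEW=0, ERR=361662880553742661/9007199254740992
(6,3): OLD=10007641611069063633/144115188075855872 → NEW=0, ERR=10007641611069063633/144115188075855872
(6,4): OLD=267698524712269281777/2305843009213693952 → NEW=0, ERR=267698524712269281777/2305843009213693952
(6,5): OLD=5032806292441977823479/36893488147419103232 → NEW=255, ERR=-4375033185149893500681/36893488147419103232
Output grid:
  Row 0: .#....  (5 black, running=5)
  Row 1: ...#..  (5 black, running=10)
  Row 2: .#..#.  (4 black, running=14)
  Row 3: ..#.#.  (4 black, running=18)
  Row 4: .#...#  (4 black, running=22)
  Row 5: #..#..  (4 black, running=26)
  Row 6: .#...#  (4 black, running=30)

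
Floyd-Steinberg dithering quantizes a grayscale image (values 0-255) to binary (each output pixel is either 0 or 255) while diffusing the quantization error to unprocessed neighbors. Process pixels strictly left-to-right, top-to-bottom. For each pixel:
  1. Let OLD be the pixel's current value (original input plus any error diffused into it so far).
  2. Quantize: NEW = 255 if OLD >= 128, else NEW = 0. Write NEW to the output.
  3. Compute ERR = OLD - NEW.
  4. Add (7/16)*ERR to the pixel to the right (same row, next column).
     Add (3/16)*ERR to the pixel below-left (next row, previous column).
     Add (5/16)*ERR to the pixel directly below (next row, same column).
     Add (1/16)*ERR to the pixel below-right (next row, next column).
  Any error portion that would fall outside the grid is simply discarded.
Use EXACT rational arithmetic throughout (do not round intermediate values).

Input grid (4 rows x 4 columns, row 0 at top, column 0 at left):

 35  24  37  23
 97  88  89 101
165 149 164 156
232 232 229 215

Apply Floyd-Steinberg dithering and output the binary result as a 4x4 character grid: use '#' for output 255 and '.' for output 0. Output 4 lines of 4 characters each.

(0,0): OLD=35 → NEW=0, ERR=35
(0,1): OLD=629/16 → NEW=0, ERR=629/16
(0,2): OLD=13875/256 → NEW=0, ERR=13875/256
(0,3): OLD=191333/4096 → NEW=0, ERR=191333/4096
(1,0): OLD=29519/256 → NEW=0, ERR=29519/256
(1,1): OLD=333993/2048 → NEW=255, ERR=-188247/2048
(1,2): OLD=5042269/65536 → NEW=0, ERR=5042269/65536
(1,3): OLD=160060699/1048576 → NEW=255, ERR=-107326181/1048576
(2,0): OLD=6022739/32768 → NEW=255, ERR=-2333101/32768
(2,1): OLD=116138561/1048576 → NEW=0, ERR=116138561/1048576
(2,2): OLD=443681733/2097152 → NEW=255, ERR=-91092027/2097152
(2,3): OLD=3684938001/33554432 → NEW=0, ERR=3684938001/33554432
(3,0): OLD=3867433635/16777216 → NEW=255, ERR=-410756445/16777216
(3,1): OLD=65312059197/268435456 → NEW=255, ERR=-3138982083/268435456
(3,2): OLD=1021445722563/4294967296 → NEW=255, ERR=-73770937917/4294967296
(3,3): OLD=16430094782165/68719476736 → NEW=255, ERR=-1093371785515/68719476736
Row 0: ....
Row 1: .#.#
Row 2: #.#.
Row 3: ####

Answer: ....
.#.#
#.#.
####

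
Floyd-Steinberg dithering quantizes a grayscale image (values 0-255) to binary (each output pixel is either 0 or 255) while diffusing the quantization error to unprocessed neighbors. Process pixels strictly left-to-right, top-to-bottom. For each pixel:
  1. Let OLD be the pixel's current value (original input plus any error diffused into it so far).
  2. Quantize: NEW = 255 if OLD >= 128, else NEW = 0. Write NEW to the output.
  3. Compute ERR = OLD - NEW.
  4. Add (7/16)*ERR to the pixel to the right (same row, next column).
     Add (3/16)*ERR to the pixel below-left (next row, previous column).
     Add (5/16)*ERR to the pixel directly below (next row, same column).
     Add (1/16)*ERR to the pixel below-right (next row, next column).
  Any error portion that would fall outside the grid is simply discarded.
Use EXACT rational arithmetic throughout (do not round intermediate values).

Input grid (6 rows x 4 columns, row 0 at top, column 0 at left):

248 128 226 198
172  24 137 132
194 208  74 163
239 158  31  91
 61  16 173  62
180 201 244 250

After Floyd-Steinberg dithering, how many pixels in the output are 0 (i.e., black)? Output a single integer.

(0,0): OLD=248 → NEW=255, ERR=-7
(0,1): OLD=1999/16 → NEW=0, ERR=1999/16
(0,2): OLD=71849/256 → NEW=255, ERR=6569/256
(0,3): OLD=856991/4096 → NEW=255, ERR=-187489/4096
(1,0): OLD=49469/256 → NEW=255, ERR=-15811/256
(1,1): OLD=82731/2048 → NEW=0, ERR=82731/2048
(1,2): OLD=10611463/65536 → NEW=255, ERR=-6100217/65536
(1,3): OLD=82393057/1048576 → NEW=0, ERR=82393057/1048576
(2,0): OLD=5972745/32768 → NEW=255, ERR=-2383095/32768
(2,1): OLD=175629171/1048576 → NEW=255, ERR=-91757709/1048576
(2,2): OLD=50091263/2097152 → NEW=0, ERR=50091263/2097152
(2,3): OLD=6448734883/33554432 → NEW=255, ERR=-2107645277/33554432
(3,0): OLD=3353186297/16777216 → NEW=255, ERR=-925003783/16777216
(3,1): OLD=28579204519/268435456 → NEW=0, ERR=28579204519/268435456
(3,2): OLD=291183365977/4294967296 → NEW=0, ERR=291183365977/4294967296
(3,3): OLD=7045449874159/68719476736 → NEW=0, ERR=7045449874159/68719476736
(4,0): OLD=273730315973/4294967296 → NEW=0, ERR=273730315973/4294967296
(4,1): OLD=2969354665295/34359738368 → NEW=0, ERR=2969354665295/34359738368
(4,2): OLD=283533772176879/1099511627776 → NEW=255, ERR=3158307093999/1099511627776
(4,3): OLD=1751002616034617/17592186044416 → NEW=0, ERR=1751002616034617/17592186044416
(5,0): OLD=118813323134645/549755813888 → NEW=255, ERR=-21374409406795/549755813888
(5,1): OLD=3791434291850771/17592186044416 → NEW=255, ERR=-694573149475309/17592186044416
(5,2): OLD=2213870758603991/8796093022208 → NEW=255, ERR=-29132962059049/8796093022208
(5,3): OLD=78766428702514383/281474976710656 → NEW=255, ERR=6990309641297103/281474976710656
Output grid:
  Row 0: #.##  (1 black, running=1)
  Row 1: #.#.  (2 black, running=3)
  Row 2: ##.#  (1 black, running=4)
  Row 3: #...  (3 black, running=7)
  Row 4: ..#.  (3 black, running=10)
  Row 5: ####  (0 black, running=10)

Answer: 10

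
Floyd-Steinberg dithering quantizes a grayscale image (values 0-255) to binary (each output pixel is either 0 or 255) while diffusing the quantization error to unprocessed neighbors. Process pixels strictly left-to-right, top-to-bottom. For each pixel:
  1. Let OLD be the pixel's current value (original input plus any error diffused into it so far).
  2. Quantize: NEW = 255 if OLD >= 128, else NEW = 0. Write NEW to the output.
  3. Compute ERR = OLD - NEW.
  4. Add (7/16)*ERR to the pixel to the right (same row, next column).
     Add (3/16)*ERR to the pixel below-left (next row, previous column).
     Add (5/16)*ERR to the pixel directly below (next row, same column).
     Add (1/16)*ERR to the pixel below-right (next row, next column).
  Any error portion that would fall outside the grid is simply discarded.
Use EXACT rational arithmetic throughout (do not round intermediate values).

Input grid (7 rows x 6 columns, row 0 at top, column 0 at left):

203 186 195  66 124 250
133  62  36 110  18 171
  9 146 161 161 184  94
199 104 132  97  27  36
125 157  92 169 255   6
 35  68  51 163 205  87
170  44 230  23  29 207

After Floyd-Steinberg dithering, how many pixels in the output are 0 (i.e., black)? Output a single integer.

Answer: 22

Derivation:
(0,0): OLD=203 → NEW=255, ERR=-52
(0,1): OLD=653/4 → NEW=255, ERR=-367/4
(0,2): OLD=9911/64 → NEW=255, ERR=-6409/64
(0,3): OLD=22721/1024 → NEW=0, ERR=22721/1024
(0,4): OLD=2190663/16384 → NEW=255, ERR=-1987257/16384
(0,5): OLD=51625201/262144 → NEW=255, ERR=-15221519/262144
(1,0): OLD=6371/64 → NEW=0, ERR=6371/64
(1,1): OLD=28085/512 → NEW=0, ERR=28085/512
(1,2): OLD=444505/16384 → NEW=0, ERR=444505/16384
(1,3): OLD=6540645/65536 → NEW=0, ERR=6540645/65536
(1,4): OLD=59806991/4194304 → NEW=0, ERR=59806991/4194304
(1,5): OLD=10167805369/67108864 → NEW=255, ERR=-6944954951/67108864
(2,0): OLD=412823/8192 → NEW=0, ERR=412823/8192
(2,1): OLD=51510637/262144 → NEW=255, ERR=-15336083/262144
(2,2): OLD=696358023/4194304 → NEW=255, ERR=-373189497/4194304
(2,3): OLD=5289210639/33554432 → NEW=255, ERR=-3267169521/33554432
(2,4): OLD=142475437229/1073741824 → NEW=255, ERR=-131328727891/1073741824
(2,5): OLD=155320801675/17179869184 → NEW=0, ERR=155320801675/17179869184
(3,0): OLD=854709927/4194304 → NEW=255, ERR=-214837593/4194304
(3,1): OLD=1670184475/33554432 → NEW=0, ERR=1670184475/33554432
(3,2): OLD=27933072321/268435456 → NEW=0, ERR=27933072321/268435456
(3,3): OLD=1436303517571/17179869184 → NEW=0, ERR=1436303517571/17179869184
(3,4): OLD=2881350744739/137438953472 → NEW=0, ERR=2881350744739/137438953472
(3,5): OLD=88737047309997/2199023255552 → NEW=0, ERR=88737047309997/2199023255552
(4,0): OLD=63525913705/536870912 → NEW=0, ERR=63525913705/536870912
(4,1): OLD=2067015106901/8589934592 → NEW=255, ERR=-123418214059/8589934592
(4,2): OLD=37663540588655/274877906944 → NEW=255, ERR=-32430325682065/274877906944
(4,3): OLD=677053432532939/4398046511104 → NEW=255, ERR=-444448427798581/4398046511104
(4,4): OLD=16194022874230651/70368744177664 → NEW=255, ERR=-1750006891073669/70368744177664
(4,5): OLD=10178530354445949/1125899906842624 → NEW=0, ERR=10178530354445949/1125899906842624
(5,0): OLD=9522181825743/137438953472 → NEW=0, ERR=9522181825743/137438953472
(5,1): OLD=347865084836799/4398046511104 → NEW=0, ERR=347865084836799/4398046511104
(5,2): OLD=1016450041679653/35184372088832 → NEW=0, ERR=1016450041679653/35184372088832
(5,3): OLD=148643927127146727/1125899906842624 → NEW=255, ERR=-138460549117722393/1125899906842624
(5,4): OLD=312560511610094695/2251799813685248 → NEW=255, ERR=-261648440879643545/2251799813685248
(5,5): OLD=1348751337522462483/36028797018963968 → NEW=0, ERR=1348751337522462483/36028797018963968
(6,0): OLD=14529830856832157/70368744177664 → NEW=255, ERR=-3414198908472163/70368744177664
(6,1): OLD=64443467673572569/1125899906842624 → NEW=0, ERR=64443467673572569/1125899906842624
(6,2): OLD=1107679937982415537/4503599627370496 → NEW=255, ERR=-40737966997060943/4503599627370496
(6,3): OLD=-2836837128404397619/72057594037927936 → NEW=0, ERR=-2836837128404397619/72057594037927936
(6,4): OLD=-29055853924374646483/1152921504606846976 → NEW=0, ERR=-29055853924374646483/1152921504606846976
(6,5): OLD=3696921258060471161371/18446744073709551616 → NEW=255, ERR=-1006998480735464500709/18446744073709551616
Output grid:
  Row 0: ###.##  (1 black, running=1)
  Row 1: .....#  (5 black, running=6)
  Row 2: .####.  (2 black, running=8)
  Row 3: #.....  (5 black, running=13)
  Row 4: .####.  (2 black, running=15)
  Row 5: ...##.  (4 black, running=19)
  Row 6: #.#..#  (3 black, running=22)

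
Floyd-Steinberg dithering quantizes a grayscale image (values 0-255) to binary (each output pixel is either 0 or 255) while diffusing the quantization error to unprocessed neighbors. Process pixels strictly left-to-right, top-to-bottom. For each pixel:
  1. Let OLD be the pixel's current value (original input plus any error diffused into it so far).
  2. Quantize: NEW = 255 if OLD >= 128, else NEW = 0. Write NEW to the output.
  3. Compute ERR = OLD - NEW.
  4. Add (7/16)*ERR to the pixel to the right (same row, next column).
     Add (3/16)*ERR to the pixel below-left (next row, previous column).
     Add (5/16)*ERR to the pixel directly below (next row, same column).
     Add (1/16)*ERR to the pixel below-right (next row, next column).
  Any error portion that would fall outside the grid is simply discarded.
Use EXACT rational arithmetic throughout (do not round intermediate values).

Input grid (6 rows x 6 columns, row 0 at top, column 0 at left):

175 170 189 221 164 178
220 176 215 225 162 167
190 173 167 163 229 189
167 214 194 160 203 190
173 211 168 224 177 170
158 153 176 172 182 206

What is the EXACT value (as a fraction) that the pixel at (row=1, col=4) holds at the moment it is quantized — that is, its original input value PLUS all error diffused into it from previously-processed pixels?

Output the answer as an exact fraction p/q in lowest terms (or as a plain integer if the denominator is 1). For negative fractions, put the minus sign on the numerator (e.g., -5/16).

(0,0): OLD=175 → NEW=255, ERR=-80
(0,1): OLD=135 → NEW=255, ERR=-120
(0,2): OLD=273/2 → NEW=255, ERR=-237/2
(0,3): OLD=5413/32 → NEW=255, ERR=-2747/32
(0,4): OLD=64739/512 → NEW=0, ERR=64739/512
(0,5): OLD=1911349/8192 → NEW=255, ERR=-177611/8192
(1,0): OLD=345/2 → NEW=255, ERR=-165/2
(1,1): OLD=1203/16 → NEW=0, ERR=1203/16
(1,2): OLD=95881/512 → NEW=255, ERR=-34679/512
(1,3): OLD=189279/1024 → NEW=255, ERR=-71841/1024
(1,4): OLD=21153623/131072 → NEW=255, ERR=-12269737/131072
Target (1,4): original=162, with diffused error = 21153623/131072

Answer: 21153623/131072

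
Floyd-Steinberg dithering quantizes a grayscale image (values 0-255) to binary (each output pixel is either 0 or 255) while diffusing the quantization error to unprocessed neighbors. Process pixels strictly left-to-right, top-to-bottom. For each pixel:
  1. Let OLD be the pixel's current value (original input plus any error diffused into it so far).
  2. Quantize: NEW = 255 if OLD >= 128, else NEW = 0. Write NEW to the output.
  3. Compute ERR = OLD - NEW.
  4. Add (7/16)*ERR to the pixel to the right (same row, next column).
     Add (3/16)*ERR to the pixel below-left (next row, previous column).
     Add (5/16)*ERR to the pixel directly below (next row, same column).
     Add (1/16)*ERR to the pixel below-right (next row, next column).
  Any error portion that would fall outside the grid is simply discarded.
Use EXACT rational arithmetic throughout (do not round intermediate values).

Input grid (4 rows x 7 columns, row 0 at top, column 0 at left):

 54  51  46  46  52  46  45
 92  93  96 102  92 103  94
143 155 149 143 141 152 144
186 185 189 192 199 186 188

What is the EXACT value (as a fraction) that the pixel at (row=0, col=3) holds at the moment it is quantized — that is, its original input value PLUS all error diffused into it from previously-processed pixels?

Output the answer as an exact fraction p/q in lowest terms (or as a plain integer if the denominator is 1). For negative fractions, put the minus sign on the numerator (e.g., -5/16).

(0,0): OLD=54 → NEW=0, ERR=54
(0,1): OLD=597/8 → NEW=0, ERR=597/8
(0,2): OLD=10067/128 → NEW=0, ERR=10067/128
(0,3): OLD=164677/2048 → NEW=0, ERR=164677/2048
Target (0,3): original=46, with diffused error = 164677/2048

Answer: 164677/2048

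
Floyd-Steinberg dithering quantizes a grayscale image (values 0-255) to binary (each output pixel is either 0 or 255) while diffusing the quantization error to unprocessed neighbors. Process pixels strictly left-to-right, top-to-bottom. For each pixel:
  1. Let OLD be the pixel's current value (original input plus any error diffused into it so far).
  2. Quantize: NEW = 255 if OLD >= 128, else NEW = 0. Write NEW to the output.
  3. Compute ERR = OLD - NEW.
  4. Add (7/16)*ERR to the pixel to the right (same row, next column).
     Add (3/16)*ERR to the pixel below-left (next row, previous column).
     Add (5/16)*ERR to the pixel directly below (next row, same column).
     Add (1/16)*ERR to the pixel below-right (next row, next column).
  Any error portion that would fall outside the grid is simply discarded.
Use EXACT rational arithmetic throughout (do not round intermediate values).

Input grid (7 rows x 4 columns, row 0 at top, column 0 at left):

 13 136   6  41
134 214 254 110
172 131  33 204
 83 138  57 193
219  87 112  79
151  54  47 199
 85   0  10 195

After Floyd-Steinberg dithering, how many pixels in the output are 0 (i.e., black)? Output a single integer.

(0,0): OLD=13 → NEW=0, ERR=13
(0,1): OLD=2267/16 → NEW=255, ERR=-1813/16
(0,2): OLD=-11155/256 → NEW=0, ERR=-11155/256
(0,3): OLD=89851/4096 → NEW=0, ERR=89851/4096
(1,0): OLD=29905/256 → NEW=0, ERR=29905/256
(1,1): OLD=455351/2048 → NEW=255, ERR=-66889/2048
(1,2): OLD=14622723/65536 → NEW=255, ERR=-2088957/65536
(1,3): OLD=105053061/1048576 → NEW=0, ERR=105053061/1048576
(2,0): OLD=6631629/32768 → NEW=255, ERR=-1724211/32768
(2,1): OLD=103911071/1048576 → NEW=0, ERR=103911071/1048576
(2,2): OLD=174352635/2097152 → NEW=0, ERR=174352635/2097152
(2,3): OLD=9049256559/33554432 → NEW=255, ERR=492876399/33554432
(3,0): OLD=1428368381/16777216 → NEW=0, ERR=1428368381/16777216
(3,1): OLD=58657224483/268435456 → NEW=255, ERR=-9793816797/268435456
(3,2): OLD=326272372445/4294967296 → NEW=0, ERR=326272372445/4294967296
(3,3): OLD=16219280709003/68719476736 → NEW=255, ERR=-1304185858677/68719476736
(4,0): OLD=1025485857913/4294967296 → NEW=255, ERR=-69730802567/4294967296
(4,1): OLD=3025726468587/34359738368 → NEW=0, ERR=3025726468587/34359738368
(4,2): OLD=185187487990667/1099511627776 → NEW=255, ERR=-95187977092213/1099511627776
(4,3): OLD=702657716515133/17592186044416 → NEW=0, ERR=702657716515133/17592186044416
(5,0): OLD=89301075200169/549755813888 → NEW=255, ERR=-50886657341271/549755813888
(5,1): OLD=418266061860799/17592186044416 → NEW=0, ERR=418266061860799/17592186044416
(5,2): OLD=381227914765979/8796093022208 → NEW=0, ERR=381227914765979/8796093022208
(5,3): OLD=63340992121244507/281474976710656 → NEW=255, ERR=-8435126939972773/281474976710656
(6,0): OLD=17038306031384797/281474976710656 → NEW=0, ERR=17038306031384797/281474976710656
(6,1): OLD=163273338427360731/4503599627370496 → NEW=0, ERR=163273338427360731/4503599627370496
(6,2): OLD=2541622789889382157/72057594037927936 → NEW=0, ERR=2541622789889382157/72057594037927936
(6,3): OLD=234937109522158585947/1152921504606846976 → NEW=255, ERR=-59057874152587392933/1152921504606846976
Output grid:
  Row 0: .#..  (3 black, running=3)
  Row 1: .##.  (2 black, running=5)
  Row 2: #..#  (2 black, running=7)
  Row 3: .#.#  (2 black, running=9)
  Row 4: #.#.  (2 black, running=11)
  Row 5: #..#  (2 black, running=13)
  Row 6: ...#  (3 black, running=16)

Answer: 16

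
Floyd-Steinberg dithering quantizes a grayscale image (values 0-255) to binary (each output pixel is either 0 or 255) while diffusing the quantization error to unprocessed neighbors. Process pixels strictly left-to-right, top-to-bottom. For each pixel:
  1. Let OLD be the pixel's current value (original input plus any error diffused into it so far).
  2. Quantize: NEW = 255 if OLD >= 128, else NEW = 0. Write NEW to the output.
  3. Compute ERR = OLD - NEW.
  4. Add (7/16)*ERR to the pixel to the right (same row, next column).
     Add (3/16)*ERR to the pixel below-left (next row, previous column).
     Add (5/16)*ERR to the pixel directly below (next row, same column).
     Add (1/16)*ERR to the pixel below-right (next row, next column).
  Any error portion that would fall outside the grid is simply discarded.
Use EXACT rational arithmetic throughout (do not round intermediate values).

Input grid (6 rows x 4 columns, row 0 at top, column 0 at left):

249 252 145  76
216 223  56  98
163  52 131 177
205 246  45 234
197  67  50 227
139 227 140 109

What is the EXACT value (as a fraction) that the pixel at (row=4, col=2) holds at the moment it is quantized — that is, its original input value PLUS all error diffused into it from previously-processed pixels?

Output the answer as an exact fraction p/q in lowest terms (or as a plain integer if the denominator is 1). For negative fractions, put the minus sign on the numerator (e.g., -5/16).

Answer: 1354513248627/549755813888

Derivation:
(0,0): OLD=249 → NEW=255, ERR=-6
(0,1): OLD=1995/8 → NEW=255, ERR=-45/8
(0,2): OLD=18245/128 → NEW=255, ERR=-14395/128
(0,3): OLD=54883/2048 → NEW=0, ERR=54883/2048
(1,0): OLD=27273/128 → NEW=255, ERR=-5367/128
(1,1): OLD=185791/1024 → NEW=255, ERR=-75329/1024
(1,2): OLD=-218069/32768 → NEW=0, ERR=-218069/32768
(1,3): OLD=50559261/524288 → NEW=0, ERR=50559261/524288
(2,0): OLD=2229925/16384 → NEW=255, ERR=-1947995/16384
(2,1): OLD=-14089753/524288 → NEW=0, ERR=-14089753/524288
(2,2): OLD=136992899/1048576 → NEW=255, ERR=-130393981/1048576
(2,3): OLD=2555423767/16777216 → NEW=255, ERR=-1722766313/16777216
(3,0): OLD=1365716181/8388608 → NEW=255, ERR=-773378859/8388608
(3,1): OLD=22349899851/134217728 → NEW=255, ERR=-11875620789/134217728
(3,2): OLD=-114898097483/2147483648 → NEW=0, ERR=-114898097483/2147483648
(3,3): OLD=5866274782323/34359738368 → NEW=255, ERR=-2895458501517/34359738368
(4,0): OLD=325557107569/2147483648 → NEW=255, ERR=-222051222671/2147483648
(4,1): OLD=-372492515757/17179869184 → NEW=0, ERR=-372492515757/17179869184
(4,2): OLD=1354513248627/549755813888 → NEW=0, ERR=1354513248627/549755813888
Target (4,2): original=50, with diffused error = 1354513248627/549755813888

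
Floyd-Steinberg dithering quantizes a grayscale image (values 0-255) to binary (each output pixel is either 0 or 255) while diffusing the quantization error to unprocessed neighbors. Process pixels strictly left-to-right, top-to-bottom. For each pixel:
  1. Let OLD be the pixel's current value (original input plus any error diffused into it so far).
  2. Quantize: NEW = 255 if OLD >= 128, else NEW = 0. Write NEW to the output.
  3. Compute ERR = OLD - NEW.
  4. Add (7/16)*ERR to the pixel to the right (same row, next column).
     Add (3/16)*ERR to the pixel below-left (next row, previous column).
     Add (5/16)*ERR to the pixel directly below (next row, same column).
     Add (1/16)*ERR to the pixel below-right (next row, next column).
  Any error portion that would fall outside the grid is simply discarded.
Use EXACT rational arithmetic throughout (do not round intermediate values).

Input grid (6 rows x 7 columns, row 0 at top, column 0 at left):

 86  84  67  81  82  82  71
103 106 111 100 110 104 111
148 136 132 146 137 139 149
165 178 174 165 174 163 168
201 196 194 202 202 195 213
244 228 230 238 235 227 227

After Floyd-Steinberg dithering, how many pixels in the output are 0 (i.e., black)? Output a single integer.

(0,0): OLD=86 → NEW=0, ERR=86
(0,1): OLD=973/8 → NEW=0, ERR=973/8
(0,2): OLD=15387/128 → NEW=0, ERR=15387/128
(0,3): OLD=273597/2048 → NEW=255, ERR=-248643/2048
(0,4): OLD=946475/32768 → NEW=0, ERR=946475/32768
(0,5): OLD=49616941/524288 → NEW=0, ERR=49616941/524288
(0,6): OLD=942909755/8388608 → NEW=0, ERR=942909755/8388608
(1,0): OLD=19543/128 → NEW=255, ERR=-13097/128
(1,1): OLD=130209/1024 → NEW=0, ERR=130209/1024
(1,2): OLD=6194293/32768 → NEW=255, ERR=-2161547/32768
(1,3): OLD=6046257/131072 → NEW=0, ERR=6046257/131072
(1,4): OLD=1252958291/8388608 → NEW=255, ERR=-886136749/8388608
(1,5): OLD=7398034307/67108864 → NEW=0, ERR=7398034307/67108864
(1,6): OLD=215038941261/1073741824 → NEW=255, ERR=-58765223859/1073741824
(2,0): OLD=2291579/16384 → NEW=255, ERR=-1886341/16384
(2,1): OLD=55890361/524288 → NEW=0, ERR=55890361/524288
(2,2): OLD=1464827115/8388608 → NEW=255, ERR=-674267925/8388608
(2,3): OLD=6799474387/67108864 → NEW=0, ERR=6799474387/67108864
(2,4): OLD=92271633571/536870912 → NEW=255, ERR=-44630448989/536870912
(2,5): OLD=2065297099841/17179869184 → NEW=0, ERR=2065297099841/17179869184
(2,6): OLD=52606566707415/274877906944 → NEW=255, ERR=-17487299563305/274877906944
(3,0): OLD=1249976843/8388608 → NEW=255, ERR=-889118197/8388608
(3,1): OLD=9574773359/67108864 → NEW=255, ERR=-7537986961/67108864
(3,2): OLD=67323420509/536870912 → NEW=0, ERR=67323420509/536870912
(3,3): OLD=495884408139/2147483648 → NEW=255, ERR=-51723922101/2147483648
(3,4): OLD=45727901074955/274877906944 → NEW=255, ERR=-24365965195765/274877906944
(3,5): OLD=318115452177297/2199023255552 → NEW=255, ERR=-242635477988463/2199023255552
(3,6): OLD=3777392211251983/35184372088832 → NEW=0, ERR=3777392211251983/35184372088832
(4,0): OLD=157643417861/1073741824 → NEW=255, ERR=-116160747259/1073741824
(4,1): OLD=2241223566209/17179869184 → NEW=255, ERR=-2139643075711/17179869184
(4,2): OLD=45949460906159/274877906944 → NEW=255, ERR=-24144405364561/274877906944
(4,3): OLD=323831471629877/2199023255552 → NEW=255, ERR=-236919458535883/2199023255552
(4,4): OLD=1846648307082735/17592186044416 → NEW=0, ERR=1846648307082735/17592186044416
(4,5): OLD=124430812065935119/562949953421312 → NEW=255, ERR=-19121426056499441/562949953421312
(4,6): OLD=2024760153399447321/9007199254740992 → NEW=255, ERR=-272075656559505639/9007199254740992
(5,0): OLD=51358420286483/274877906944 → NEW=255, ERR=-18735445984237/274877906944
(5,1): OLD=299132334596593/2199023255552 → NEW=255, ERR=-261618595569167/2199023255552
(5,2): OLD=2155333253783047/17592186044416 → NEW=0, ERR=2155333253783047/17592186044416
(5,3): OLD=38298150935049219/140737488355328 → NEW=255, ERR=2410091404440579/140737488355328
(5,4): OLD=2361622453767022561/9007199254740992 → NEW=255, ERR=64786643808069601/9007199254740992
(5,5): OLD=15883598539451829137/72057594037927936 → NEW=255, ERR=-2491087940219794543/72057594037927936
(5,6): OLD=230944997166603547743/1152921504606846976 → NEW=255, ERR=-63049986508142431137/1152921504606846976
Output grid:
  Row 0: ...#...  (6 black, running=6)
  Row 1: #.#.#.#  (3 black, running=9)
  Row 2: #.#.#.#  (3 black, running=12)
  Row 3: ##.###.  (2 black, running=14)
  Row 4: ####.##  (1 black, running=15)
  Row 5: ##.####  (1 black, running=16)

Answer: 16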